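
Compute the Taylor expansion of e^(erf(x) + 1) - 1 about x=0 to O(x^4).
x^3·(-2·e/(3·√(π)) + 4·e/(3·π^(3/2))) + 2·e·x^2/π + 2·e·x/√(π) - 1 + e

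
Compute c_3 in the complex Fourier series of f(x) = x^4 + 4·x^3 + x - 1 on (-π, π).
Compute the real Fourier coefficients first: a_3 = 16/27 - 8·π^2/9, b_3 = -10/9 + 8·π^2/3.
Then c_3 = (a_3 − i·b_3)/2 = -4·π^2/9 + 8/27 - 4·i·π^2/3 + 5·i/9.

Final answer: -4·π^2/9 + 8/27 - 4·i·π^2/3 + 5·i/9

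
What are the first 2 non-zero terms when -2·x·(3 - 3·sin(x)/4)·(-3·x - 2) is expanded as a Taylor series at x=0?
15·x^2 + 12·x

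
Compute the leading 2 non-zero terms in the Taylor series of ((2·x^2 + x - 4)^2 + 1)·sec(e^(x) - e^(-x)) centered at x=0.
17 - 8·x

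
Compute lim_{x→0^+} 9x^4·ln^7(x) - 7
The product is a 0·∞ indeterminate form at x → 0⁺.
Rewrite the product as 9·ln^7(x) / x^(-4) and apply L'Hôpital, or use the standard hierarchy x^(-4) ≫ |ln x|^7 as x → 0⁺.
The indeterminate product → 0, so the limit = -7.

Final answer: -7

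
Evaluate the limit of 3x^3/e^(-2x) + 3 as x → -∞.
The quotient is an ∞/∞ indeterminate form as x → -∞.
Compare growth rates of the dominant terms (exponentials ≫ polynomials ≫ logarithms), or apply L'Hôpital's rule; the quotient → 0.
Adding the constant: 0 + 3 = 3. Limit = 3.

Final answer: 3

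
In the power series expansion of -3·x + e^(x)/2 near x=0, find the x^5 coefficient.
Expand to order 5: -3·x + e^(x)/2 = x^5/240 + x^4/48 + x^3/12 + x^2/4 - 5·x/2 + 1/2 + O(x^6).
The coefficient of x^5 is 1/240.

Final answer: 1/240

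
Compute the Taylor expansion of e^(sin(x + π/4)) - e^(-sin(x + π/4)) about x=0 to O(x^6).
x^5·(-e^(-√(2)/2)/24 + √(2)·e^(-√(2)/2)/64 + √(2)·e^(√(2)/2)/64 + e^(√(2)/2)/24) + x^4·(-√(2)·e^(√(2)/2)/24 - √(2)·e^(-√(2)/2)/24 - e^(√(2)/2)/96 + e^(-√(2)/2)/96) + x^3·(-e^(√(2)/2)/4 - √(2)·e^(√(2)/2)/24 - √(2)·e^(-√(2)/2)/24 + e^(-√(2)/2)/4) + x^2·(-√(2)·e^(√(2)/2)/4 - √(2)·e^(-√(2)/2)/4 - e^(-√(2)/2)/4 + e^(√(2)/2)/4) + x·(√(2)·e^(-√(2)/2)/2 + √(2)·e^(√(2)/2)/2) - e^(-√(2)/2) + e^(√(2)/2)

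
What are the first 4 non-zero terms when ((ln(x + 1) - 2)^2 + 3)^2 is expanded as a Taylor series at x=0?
-170·x^3/3 + 58·x^2 - 56·x + 49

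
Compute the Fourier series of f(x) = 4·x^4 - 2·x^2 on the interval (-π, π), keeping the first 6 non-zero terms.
(200 - 32·π^2)·cos(x) + (-14 + 8·π^2)·cos(2·x) + (88/27 - 32·π^2/9)·cos(3·x) + (-5/4 + 2·π^2)·cos(4·x) + (392/625 - 32·π^2/25)·cos(5·x) - 2·π^2/3 + 4·π^4/5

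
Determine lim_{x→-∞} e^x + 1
Evaluate the dominant behaviour as x → -∞; each term tends to a finite value or vanishes.
Limit = 1.

Final answer: 1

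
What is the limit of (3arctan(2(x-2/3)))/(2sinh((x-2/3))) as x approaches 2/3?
Both numerator and denominator → 0 as x → 2/3; this is a 0/0 indeterminate form.
Expand each to leading order near x = 2/3: numerator ~ 6·(x - 2/3), denominator ~ 2·(x - 2/3).
The limit of the ratio is 3.

Final answer: 3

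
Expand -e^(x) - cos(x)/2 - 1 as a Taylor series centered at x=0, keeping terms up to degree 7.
-x^7/5040 - x^6/1440 - x^5/120 - x^4/16 - x^3/6 - x^2/4 - x - 5/2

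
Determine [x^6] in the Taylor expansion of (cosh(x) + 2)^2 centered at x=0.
Expand to order 6: (cosh(x) + 2)^2 = x^6/20 + x^4/2 + 3·x^2 + 9 + O(x^7).
The coefficient of x^6 is 1/20.

Final answer: 1/20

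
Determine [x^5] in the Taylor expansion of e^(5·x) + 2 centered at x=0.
Expand to order 5: e^(5·x) + 2 = 625·x^5/24 + 625·x^4/24 + 125·x^3/6 + 25·x^2/2 + 5·x + 3 + O(x^6).
The coefficient of x^5 is 625/24.

Final answer: 625/24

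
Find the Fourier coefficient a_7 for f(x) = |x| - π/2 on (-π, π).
a_7 = (1/π) ∫_{-π}^{π} f(x)·cos(7x) dx.
Evaluate the integral (use parity and integration by parts as needed): a_7 = -4/(49·π).

Final answer: -4/(49·π)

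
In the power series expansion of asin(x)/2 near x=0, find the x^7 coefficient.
Expand to order 7: asin(x)/2 = 5·x^7/224 + 3·x^5/80 + x^3/12 + x/2 + O(x^8).
The coefficient of x^7 is 5/224.

Final answer: 5/224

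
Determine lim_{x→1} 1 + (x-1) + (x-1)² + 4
Direct substitution at x = 1 gives 5.

Final answer: 5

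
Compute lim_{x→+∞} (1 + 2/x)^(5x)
As x → +∞: write (1 + 2/x)^(5x) = ((1 + 2/x)^x)^5 → (e^2)^5 = e^10.
Limit = e^(10).

Final answer: e^(10)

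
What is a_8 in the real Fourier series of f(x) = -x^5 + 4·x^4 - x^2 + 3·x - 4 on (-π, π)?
a_8 = (1/π) ∫_{-π}^{π} f(x)·cos(8x) dx.
Evaluate the integral (use parity and integration by parts as needed): a_8 = -7/64 + π^2/2.

Final answer: -7/64 + π^2/2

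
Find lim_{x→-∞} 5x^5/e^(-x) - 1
The quotient is an ∞/∞ indeterminate form as x → -∞.
Compare growth rates of the dominant terms (exponentials ≫ polynomials ≫ logarithms), or apply L'Hôpital's rule; the quotient → 0.
Adding the constant: 0 - 1 = -1. Limit = -1.

Final answer: -1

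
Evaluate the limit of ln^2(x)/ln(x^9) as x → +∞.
This is an ∞/∞ indeterminate form as x → +∞.
Write ln(x^9) = 9·ln(x), reducing the quotient to ln(x)/9 → ∞.
Limit = ∞.

Final answer: ∞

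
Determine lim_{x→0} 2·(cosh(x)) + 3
Direct substitution at x = 0 gives 5.

Final answer: 5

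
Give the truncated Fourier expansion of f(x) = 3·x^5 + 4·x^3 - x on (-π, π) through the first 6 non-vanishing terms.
(-112·π^2 + 6·π^4 + 670)·sin(x) + (-3·π^4 - 31/2 + 11·π^2)·sin(2·x) + (-16·π^2/9 + 14/27 + 2·π^4)·sin(3·x) + (-3·π^4/2 - π^2/8 + 35/64)·sin(4·x) + (-346/625 + 16·π^2/25 + 6·π^4/5)·sin(5·x) + (-π^4 - 7·π^2/9 + 25/54)·sin(6·x)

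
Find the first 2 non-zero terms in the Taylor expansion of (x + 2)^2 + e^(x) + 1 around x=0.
5·x + 6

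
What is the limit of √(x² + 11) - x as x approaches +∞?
This is an ∞ − ∞ indeterminate form.
Multiply and divide by the conjugate √(x²+11) + x; the x² terms cancel, leaving 11/(√(x²+11)+x) → 0.
Limit = 0.

Final answer: 0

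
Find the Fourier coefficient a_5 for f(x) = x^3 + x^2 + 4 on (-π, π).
a_5 = (1/π) ∫_{-π}^{π} f(x)·cos(5x) dx.
Evaluate the integral (use parity and integration by parts as needed): a_5 = -4/25.

Final answer: -4/25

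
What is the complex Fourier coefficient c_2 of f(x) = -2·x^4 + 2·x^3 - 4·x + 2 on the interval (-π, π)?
Compute the real Fourier coefficients first: a_2 = 6 - 4·π^2, b_2 = 7 - 2·π^2.
Then c_2 = (a_2 − i·b_2)/2 = -2·π^2 + 3 - 7·i/2 + i·π^2.

Final answer: -2·π^2 + 3 - 7·i/2 + i·π^2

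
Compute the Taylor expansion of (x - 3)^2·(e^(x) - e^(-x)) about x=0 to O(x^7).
-x^6/10 + 29·x^5/60 - 2·x^4 + 5·x^3 - 12·x^2 + 18·x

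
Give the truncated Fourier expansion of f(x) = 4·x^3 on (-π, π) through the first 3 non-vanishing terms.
(-48 + 8·π^2)·sin(x) + (6 - 4·π^2)·sin(2·x) + (-16/9 + 8·π^2/3)·sin(3·x)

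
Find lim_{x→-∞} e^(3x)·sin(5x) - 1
Evaluate the dominant behaviour as x → -∞; each term tends to a finite value or vanishes.
Limit = -1.

Final answer: -1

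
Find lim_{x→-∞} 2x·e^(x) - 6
The product is a 0·∞ indeterminate form at x → -∞.
Rewrite the product as 2x / e^(-x) (an ∞/∞ form) and apply L'Hôpital, or use the standard hierarchy e^(|x|) ≫ |x| as x → -∞.
The indeterminate product → 0, so the limit = -6.

Final answer: -6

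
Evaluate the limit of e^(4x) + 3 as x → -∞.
Evaluate the dominant behaviour as x → -∞; each term tends to a finite value or vanishes.
Limit = 3.

Final answer: 3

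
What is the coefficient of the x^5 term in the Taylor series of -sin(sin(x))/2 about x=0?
Expand to order 5: -sin(sin(x))/2 = -x^5/20 + x^3/6 - x/2 + O(x^6).
The coefficient of x^5 is -1/20.

Final answer: -1/20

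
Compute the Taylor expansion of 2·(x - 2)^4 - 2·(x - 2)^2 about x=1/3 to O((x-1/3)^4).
800/81 - 820·(x - 1/3)/27 + 94·(x - 1/3)^2/3 - 40·(x - 1/3)^3/3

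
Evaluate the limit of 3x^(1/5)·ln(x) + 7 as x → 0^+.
The product is a 0·∞ indeterminate form at x → 0⁺.
Rewrite the product as 3·ln(x) / x^(-1/5) and apply L'Hôpital, or use the standard hierarchy x^(-1/5) ≫ |ln x| as x → 0⁺.
The indeterminate product → 0, so the limit = 7.

Final answer: 7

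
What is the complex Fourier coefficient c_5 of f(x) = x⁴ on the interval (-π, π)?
Compute the real Fourier coefficients first: a_5 = 48/625 - 8·π^2/25, b_5 = 0.
Then c_5 = (a_5 − i·b_5)/2 = 24/625 - 4·π^2/25.

Final answer: 24/625 - 4·π^2/25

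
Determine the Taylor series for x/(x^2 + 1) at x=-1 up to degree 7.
-1/2 + (x + 1)^2/4 + (x + 1)^3/4 + (x + 1)^4/8 - (x + 1)^6/16 - (x + 1)^7/16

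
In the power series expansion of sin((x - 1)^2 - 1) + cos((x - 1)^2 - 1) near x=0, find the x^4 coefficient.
Expand to order 4: sin((x - 1)^2 - 1) + cos((x - 1)^2 - 1) = -11·x^4/6 + 10·x^3/3 - x^2 - 2·x + 1 + O(x^5).
The coefficient of x^4 is -11/6.

Final answer: -11/6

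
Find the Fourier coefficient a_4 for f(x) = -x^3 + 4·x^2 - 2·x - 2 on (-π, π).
a_4 = (1/π) ∫_{-π}^{π} f(x)·cos(4x) dx.
Evaluate the integral (use parity and integration by parts as needed): a_4 = 1.

Final answer: 1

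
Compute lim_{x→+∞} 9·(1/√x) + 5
Evaluate the dominant behaviour as x → +∞; each term tends to a finite value or vanishes.
Limit = 5.

Final answer: 5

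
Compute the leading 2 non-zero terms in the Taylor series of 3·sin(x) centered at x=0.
-x^3/2 + 3·x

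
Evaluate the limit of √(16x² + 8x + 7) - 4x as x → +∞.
As x → +∞: multiply by the conjugate to get (8x+7)/(√(16x²+8x+7)+4x); the denominator ~ 8x, so the limit is 8/8 = 1.
Limit = 1.

Final answer: 1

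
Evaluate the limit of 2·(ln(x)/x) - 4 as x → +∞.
Evaluate the dominant behaviour as x → +∞; each term tends to a finite value or vanishes.
Limit = -4.

Final answer: -4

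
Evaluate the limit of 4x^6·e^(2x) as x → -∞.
This is a 0·∞ indeterminate form at x → -∞.
Rewrite the product as 4x^6 / e^(-2x) (an ∞/∞ form) and apply L'Hôpital, or use the standard hierarchy e^(2|x|) ≫ |x^6| as x → -∞.
The indeterminate product → 0, so the limit = 0.

Final answer: 0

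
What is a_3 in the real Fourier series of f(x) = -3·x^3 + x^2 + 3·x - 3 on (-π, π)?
a_3 = (1/π) ∫_{-π}^{π} f(x)·cos(3x) dx.
Evaluate the integral (use parity and integration by parts as needed): a_3 = -4/9.

Final answer: -4/9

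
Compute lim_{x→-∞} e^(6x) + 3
Evaluate the dominant behaviour as x → -∞; each term tends to a finite value or vanishes.
Limit = 3.

Final answer: 3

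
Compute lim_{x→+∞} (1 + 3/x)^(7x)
As x → +∞: write (1 + 3/x)^(7x) = ((1 + 3/x)^x)^7 → (e^3)^7 = e^21.
Limit = e^(21).

Final answer: e^(21)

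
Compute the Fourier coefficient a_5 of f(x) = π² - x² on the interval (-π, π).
a_5 = (1/π) ∫_{-π}^{π} f(x)·cos(5x) dx.
Evaluate the integral (use parity and integration by parts as needed): a_5 = 4/25.

Final answer: 4/25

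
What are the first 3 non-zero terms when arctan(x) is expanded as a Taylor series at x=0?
x^5/5 - x^3/3 + x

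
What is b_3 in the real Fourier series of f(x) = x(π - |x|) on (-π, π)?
b_3 = (1/π) ∫_{-π}^{π} f(x)·sin(3x) dx.
Evaluate the integral (use parity and integration by parts as needed): b_3 = 8/(27·π).

Final answer: 8/(27·π)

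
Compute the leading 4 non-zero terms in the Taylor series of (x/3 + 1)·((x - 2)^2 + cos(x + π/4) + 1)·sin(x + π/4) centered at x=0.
x^3·(-1/3 + √(2)/6) + x^2·(-31·√(2)/12 - 1) + x·(1/6 + 4·√(2)/3) + 1/2 + 5·√(2)/2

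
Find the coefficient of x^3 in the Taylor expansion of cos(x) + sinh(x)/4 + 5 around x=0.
Expand to order 3: cos(x) + sinh(x)/4 + 5 = x^3/24 - x^2/2 + x/4 + 6 + O(x^4).
The coefficient of x^3 is 1/24.

Final answer: 1/24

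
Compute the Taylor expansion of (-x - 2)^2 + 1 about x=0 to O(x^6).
x^2 + 4·x + 5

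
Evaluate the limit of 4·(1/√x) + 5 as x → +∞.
Evaluate the dominant behaviour as x → +∞; each term tends to a finite value or vanishes.
Limit = 5.

Final answer: 5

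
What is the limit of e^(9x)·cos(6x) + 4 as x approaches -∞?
Evaluate the dominant behaviour as x → -∞; each term tends to a finite value or vanishes.
Limit = 4.

Final answer: 4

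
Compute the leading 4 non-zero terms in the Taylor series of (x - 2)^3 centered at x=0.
x^3 - 6·x^2 + 12·x - 8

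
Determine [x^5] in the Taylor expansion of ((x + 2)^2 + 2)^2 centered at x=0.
Expand to order 5: ((x + 2)^2 + 2)^2 = x^4 + 8·x^3 + 28·x^2 + 48·x + 36 + O(x^6).
The coefficient of x^5 is 0.

Final answer: 0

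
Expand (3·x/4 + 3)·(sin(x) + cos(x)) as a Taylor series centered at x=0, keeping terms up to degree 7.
-11·x^7/6720 + x^6/480 + 9·x^5/160 - 7·x^3/8 - 3·x^2/4 + 15·x/4 + 3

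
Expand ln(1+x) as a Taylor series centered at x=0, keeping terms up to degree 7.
x^7/7 - x^6/6 + x^5/5 - x^4/4 + x^3/3 - x^2/2 + x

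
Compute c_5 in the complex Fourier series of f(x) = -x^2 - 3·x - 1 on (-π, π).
Compute the real Fourier coefficients first: a_5 = 4/25, b_5 = -6/5.
Then c_5 = (a_5 − i·b_5)/2 = 2/25 + 3·i/5.

Final answer: 2/25 + 3·i/5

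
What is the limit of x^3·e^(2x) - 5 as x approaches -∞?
The product is a 0·∞ indeterminate form at x → -∞.
Rewrite the product as x^3 / e^(-2x) (an ∞/∞ form) and apply L'Hôpital, or use the standard hierarchy e^(2|x|) ≫ |x^3| as x → -∞.
The indeterminate product → 0, so the limit = -5.

Final answer: -5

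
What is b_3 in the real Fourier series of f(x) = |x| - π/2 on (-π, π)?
b_3 = (1/π) ∫_{-π}^{π} f(x)·sin(3x) dx.
Evaluate the integral (use parity and integration by parts as needed): b_3 = 0.

Final answer: 0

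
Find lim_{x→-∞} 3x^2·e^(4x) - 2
The product is a 0·∞ indeterminate form at x → -∞.
Rewrite the product as 3x^2 / e^(-4x) (an ∞/∞ form) and apply L'Hôpital, or use the standard hierarchy e^(4|x|) ≫ |x^2| as x → -∞.
The indeterminate product → 0, so the limit = -2.

Final answer: -2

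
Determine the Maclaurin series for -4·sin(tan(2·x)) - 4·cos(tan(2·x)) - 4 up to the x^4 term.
56·x^4/3 - 16·x^3/3 + 8·x^2 - 8·x - 8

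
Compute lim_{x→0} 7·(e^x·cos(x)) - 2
Direct substitution at x = 0 gives 5.

Final answer: 5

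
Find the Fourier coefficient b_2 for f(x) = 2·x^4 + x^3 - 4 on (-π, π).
b_2 = (1/π) ∫_{-π}^{π} f(x)·sin(2x) dx.
Evaluate the integral (use parity and integration by parts as needed): b_2 = 3/2 - π^2.

Final answer: 3/2 - π^2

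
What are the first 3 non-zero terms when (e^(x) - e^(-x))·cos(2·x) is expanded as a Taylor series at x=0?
41·x^5/60 - 11·x^3/3 + 2·x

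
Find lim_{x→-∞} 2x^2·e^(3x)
This is a 0·∞ indeterminate form at x → -∞.
Rewrite the product as 2x^2 / e^(-3x) (an ∞/∞ form) and apply L'Hôpital, or use the standard hierarchy e^(3|x|) ≫ |x^2| as x → -∞.
The indeterminate product → 0, so the limit = 0.

Final answer: 0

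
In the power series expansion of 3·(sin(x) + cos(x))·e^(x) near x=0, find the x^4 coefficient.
Expand to order 4: 3·(sin(x) + cos(x))·e^(x) = -x^4/2 + 3·x^2 + 6·x + 3 + O(x^5).
The coefficient of x^4 is -1/2.

Final answer: -1/2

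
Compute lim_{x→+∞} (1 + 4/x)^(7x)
As x → +∞: write (1 + 4/x)^(7x) = ((1 + 4/x)^x)^7 → (e^4)^7 = e^28.
Limit = e^(28).

Final answer: e^(28)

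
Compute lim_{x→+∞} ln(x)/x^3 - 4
The quotient is an ∞/∞ indeterminate form as x → +∞.
The polynomial denominator x^3 dominates the logarithmic numerator (any positive power of x ≫ ln(x) as x → ∞), so the quotient → 0.
Adding the constant: 0 - 4 = -4. Limit = -4.

Final answer: -4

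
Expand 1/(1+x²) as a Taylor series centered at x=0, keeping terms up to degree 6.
-x^6 + x^4 - x^2 + 1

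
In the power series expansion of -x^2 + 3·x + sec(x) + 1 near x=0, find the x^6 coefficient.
Expand to order 6: -x^2 + 3·x + sec(x) + 1 = 61·x^6/720 + 5·x^4/24 - x^2/2 + 3·x + 2 + O(x^7).
The coefficient of x^6 is 61/720.

Final answer: 61/720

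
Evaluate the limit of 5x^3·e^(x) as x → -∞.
This is a 0·∞ indeterminate form at x → -∞.
Rewrite the product as 5x^3 / e^(-x) (an ∞/∞ form) and apply L'Hôpital, or use the standard hierarchy e^(|x|) ≫ |x^3| as x → -∞.
The indeterminate product → 0, so the limit = 0.

Final answer: 0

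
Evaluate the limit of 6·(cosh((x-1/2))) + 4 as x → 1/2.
Direct substitution at x = 1/2 gives 10.

Final answer: 10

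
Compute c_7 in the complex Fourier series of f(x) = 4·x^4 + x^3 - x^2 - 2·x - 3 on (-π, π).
Compute the real Fourier coefficients first: a_7 = 388/2401 - 32·π^2/49, b_7 = -208/343 + 2·π^2/7.
Then c_7 = (a_7 − i·b_7)/2 = -16·π^2/49 + 194/2401 - i·π^2/7 + 104·i/343.

Final answer: -16·π^2/49 + 194/2401 - i·π^2/7 + 104·i/343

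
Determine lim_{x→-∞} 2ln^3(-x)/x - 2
The quotient is an ∞/∞ indeterminate form as x → -∞.
Compare growth rates of the dominant terms (exponentials ≫ polynomials ≫ logarithms), or apply L'Hôpital's rule; the quotient → 0.
Adding the constant: 0 - 2 = -2. Limit = -2.

Final answer: -2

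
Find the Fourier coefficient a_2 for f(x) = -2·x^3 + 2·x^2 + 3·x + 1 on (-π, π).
a_2 = (1/π) ∫_{-π}^{π} f(x)·cos(2x) dx.
Evaluate the integral (use parity and integration by parts as needed): a_2 = 2.

Final answer: 2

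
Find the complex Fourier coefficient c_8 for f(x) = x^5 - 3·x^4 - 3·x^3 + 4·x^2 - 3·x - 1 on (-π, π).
Compute the real Fourier coefficients first: a_8 = 73/256 - 3·π^2/8, b_8 = -π^4/4 + 1377/2048 + 53·π^2/64.
Then c_8 = (a_8 − i·b_8)/2 = -3·π^2/16 + 73/512 - 53·i·π^2/128 - 1377·i/4096 + i·π^4/8.

Final answer: -3·π^2/16 + 73/512 - 53·i·π^2/128 - 1377·i/4096 + i·π^4/8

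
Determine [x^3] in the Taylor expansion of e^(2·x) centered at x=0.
Expand to order 3: e^(2·x) = 4·x^3/3 + 2·x^2 + 2·x + 1 + O(x^4).
The coefficient of x^3 is 4/3.

Final answer: 4/3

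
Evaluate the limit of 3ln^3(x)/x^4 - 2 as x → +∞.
The quotient is an ∞/∞ indeterminate form as x → +∞.
The polynomial denominator x^4 dominates the logarithmic numerator (any positive power of x ≫ ln^3(x) as x → ∞), so the quotient → 0.
Adding the constant: 0 - 2 = -2. Limit = -2.

Final answer: -2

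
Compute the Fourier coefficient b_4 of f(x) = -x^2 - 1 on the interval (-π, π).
b_4 = (1/π) ∫_{-π}^{π} f(x)·sin(4x) dx.
Evaluate the integral (use parity and integration by parts as needed): b_4 = 0.

Final answer: 0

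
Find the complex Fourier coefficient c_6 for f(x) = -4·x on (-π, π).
Compute the real Fourier coefficients first: a_6 = 0, b_6 = 4/3.
Then c_6 = (a_6 − i·b_6)/2 = -2·i/3.

Final answer: -2·i/3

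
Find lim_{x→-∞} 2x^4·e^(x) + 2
The product is a 0·∞ indeterminate form at x → -∞.
Rewrite the product as 2x^4 / e^(-x) (an ∞/∞ form) and apply L'Hôpital, or use the standard hierarchy e^(|x|) ≫ |x^4| as x → -∞.
The indeterminate product → 0, so the limit = 2.

Final answer: 2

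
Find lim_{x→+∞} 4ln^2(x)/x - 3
The quotient is an ∞/∞ indeterminate form as x → +∞.
The polynomial denominator x dominates the logarithmic numerator (any positive power of x ≫ ln^2(x) as x → ∞), so the quotient → 0.
Adding the constant: 0 - 3 = -3. Limit = -3.

Final answer: -3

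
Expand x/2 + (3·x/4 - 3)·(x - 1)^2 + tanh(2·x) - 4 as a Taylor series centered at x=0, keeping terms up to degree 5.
64·x^5/15 - 23·x^3/12 - 9·x^2/2 + 37·x/4 - 7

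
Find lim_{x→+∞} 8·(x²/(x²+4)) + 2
Evaluate the dominant behaviour as x → +∞; each term tends to a finite value or vanishes.
Limit = 10.

Final answer: 10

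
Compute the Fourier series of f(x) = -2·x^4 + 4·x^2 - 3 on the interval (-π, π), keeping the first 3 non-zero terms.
(-112 + 16·π^2)·cos(x) + (10 - 4·π^2)·cos(2·x) - 2·π^4/5 - 3 + 4·π^2/3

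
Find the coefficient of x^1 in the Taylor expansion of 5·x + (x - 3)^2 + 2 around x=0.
Expand to order 1: 5·x + (x - 3)^2 + 2 = 11 - x + O(x^2).
The coefficient of x^1 is -1.

Final answer: -1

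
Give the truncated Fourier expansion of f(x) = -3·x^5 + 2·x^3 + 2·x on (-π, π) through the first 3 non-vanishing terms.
(-740 - 6·π^4 + 124·π^2)·sin(x) + (-17·π^2 + 47/2 + 3·π^4)·sin(2·x) + (-2·π^4 - 68/27 + 52·π^2/9)·sin(3·x)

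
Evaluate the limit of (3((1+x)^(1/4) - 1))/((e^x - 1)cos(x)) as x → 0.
Both numerator and denominator → 0 as x → 0; this is a 0/0 indeterminate form.
Expand each to leading order near x = 0: numerator ~ 3·x/4, denominator ~ x.
The limit of the ratio is 3/4.

Final answer: 3/4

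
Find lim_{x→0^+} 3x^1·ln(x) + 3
The product is a 0·∞ indeterminate form at x → 0⁺.
Rewrite the product as 3·ln(x) / x^(-1) and apply L'Hôpital, or use the standard hierarchy x^(-1) ≫ |ln x| as x → 0⁺.
The indeterminate product → 0, so the limit = 3.

Final answer: 3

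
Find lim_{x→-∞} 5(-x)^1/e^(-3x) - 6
The quotient is an ∞/∞ indeterminate form as x → -∞.
Compare growth rates of the dominant terms (exponentials ≫ polynomials ≫ logarithms), or apply L'Hôpital's rule; the quotient → 0.
Adding the constant: 0 - 6 = -6. Limit = -6.

Final answer: -6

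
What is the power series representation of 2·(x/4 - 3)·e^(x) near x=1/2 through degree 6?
-23·e^(1/2)/4 - 21·e^(1/2)·(x - 1/2)/4 - 19·e^(1/2)·(x - 1/2)^2/8 - 17·e^(1/2)·(x - 1/2)^3/24 - 5·e^(1/2)·(x - 1/2)^4/32 - 13·e^(1/2)·(x - 1/2)^5/480 - 11·e^(1/2)·(x - 1/2)^6/2880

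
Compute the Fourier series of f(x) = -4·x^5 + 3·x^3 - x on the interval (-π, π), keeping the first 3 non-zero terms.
(-998 - 8·π^4 + 166·π^2)·sin(x) + (-23·π^2 + 71/2 + 4·π^4)·sin(2·x) + (-8·π^4/3 - 482/81 + 214·π^2/27)·sin(3·x)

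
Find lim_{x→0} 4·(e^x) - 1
Direct substitution at x = 0 gives 3.

Final answer: 3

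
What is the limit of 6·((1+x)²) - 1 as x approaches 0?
Direct substitution at x = 0 gives 5.

Final answer: 5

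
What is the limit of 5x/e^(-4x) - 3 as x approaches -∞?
The quotient is an ∞/∞ indeterminate form as x → -∞.
Compare growth rates of the dominant terms (exponentials ≫ polynomials ≫ logarithms), or apply L'Hôpital's rule; the quotient → 0.
Adding the constant: 0 - 3 = -3. Limit = -3.

Final answer: -3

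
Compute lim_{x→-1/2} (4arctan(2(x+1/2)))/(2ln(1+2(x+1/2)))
Both numerator and denominator → 0 as x → -1/2; this is a 0/0 indeterminate form.
Expand each to leading order near x = -1/2: numerator ~ 8·(x + 1/2), denominator ~ 4·(x + 1/2).
The limit of the ratio is 2.

Final answer: 2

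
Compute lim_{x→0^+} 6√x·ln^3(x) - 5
The product is a 0·∞ indeterminate form at x → 0⁺.
Rewrite the product as 6·ln^3(x) / x^(-1/2) and apply L'Hôpital, or use the standard hierarchy x^(-1/2) ≫ |ln x|^3 as x → 0⁺.
The indeterminate product → 0, so the limit = -5.

Final answer: -5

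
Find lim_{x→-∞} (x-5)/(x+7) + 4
Evaluate the dominant behaviour as x → -∞; each term tends to a finite value or vanishes.
Limit = 5.

Final answer: 5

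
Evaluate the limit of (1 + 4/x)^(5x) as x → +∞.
As x → +∞: write (1 + 4/x)^(5x) = ((1 + 4/x)^x)^5 → (e^4)^5 = e^20.
Limit = e^(20).

Final answer: e^(20)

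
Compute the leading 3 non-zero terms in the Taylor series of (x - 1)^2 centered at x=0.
x^2 - 2·x + 1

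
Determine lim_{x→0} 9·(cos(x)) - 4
Direct substitution at x = 0 gives 5.

Final answer: 5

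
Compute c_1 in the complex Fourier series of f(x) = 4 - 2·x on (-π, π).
Compute the real Fourier coefficients first: a_1 = 0, b_1 = -4.
Then c_1 = (a_1 − i·b_1)/2 = 2·i.

Final answer: 2·i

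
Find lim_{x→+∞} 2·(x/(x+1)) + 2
Evaluate the dominant behaviour as x → +∞; each term tends to a finite value or vanishes.
Limit = 4.

Final answer: 4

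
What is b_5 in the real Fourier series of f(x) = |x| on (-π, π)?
b_5 = (1/π) ∫_{-π}^{π} f(x)·sin(5x) dx.
Evaluate the integral (use parity and integration by parts as needed): b_5 = 0.

Final answer: 0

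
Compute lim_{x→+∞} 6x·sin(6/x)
As x → +∞: let u = 6/x → 0⁺; then 6·x·sin(6/x) = 6·6·sin(u)/u → 6·6·1 = 36.
Limit = 36.

Final answer: 36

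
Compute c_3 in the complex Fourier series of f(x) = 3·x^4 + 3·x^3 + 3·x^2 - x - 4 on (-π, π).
Compute the real Fourier coefficients first: a_3 = 4/9 - 8·π^2/3, b_3 = -2 + 2·π^2.
Then c_3 = (a_3 − i·b_3)/2 = -4·π^2/3 + 2/9 - i·π^2 + i.

Final answer: -4·π^2/3 + 2/9 - i·π^2 + i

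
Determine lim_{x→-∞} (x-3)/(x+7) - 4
Evaluate the dominant behaviour as x → -∞; each term tends to a finite value or vanishes.
Limit = -3.

Final answer: -3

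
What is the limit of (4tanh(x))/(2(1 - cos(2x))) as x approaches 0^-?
Both numerator and denominator → 0 as x → 0^-; this is a 0/0 indeterminate form.
Expand each to leading order near x = 0: numerator ~ 4·x, denominator ~ 4·x^2.
The limit of the ratio is -∞.

Final answer: -∞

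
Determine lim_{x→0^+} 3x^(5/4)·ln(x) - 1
The product is a 0·∞ indeterminate form at x → 0⁺.
Rewrite the product as 3·ln(x) / x^(-5/4) and apply L'Hôpital, or use the standard hierarchy x^(-5/4) ≫ |ln x| as x → 0⁺.
The indeterminate product → 0, so the limit = -1.

Final answer: -1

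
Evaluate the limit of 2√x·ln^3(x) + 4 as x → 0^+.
The product is a 0·∞ indeterminate form at x → 0⁺.
Rewrite the product as 2·ln^3(x) / x^(-1/2) and apply L'Hôpital, or use the standard hierarchy x^(-1/2) ≫ |ln x|^3 as x → 0⁺.
The indeterminate product → 0, so the limit = 4.

Final answer: 4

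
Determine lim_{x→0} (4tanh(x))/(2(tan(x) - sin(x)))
Both numerator and denominator → 0 as x → 0; this is a 0/0 indeterminate form.
Expand each to leading order near x = 0: numerator ~ 4·x, denominator ~ x^3.
The limit of the ratio is ∞.

Final answer: ∞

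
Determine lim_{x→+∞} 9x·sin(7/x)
As x → +∞: let u = 7/x → 0⁺; then 9·x·sin(7/x) = 9·7·sin(u)/u → 9·7·1 = 63.
Limit = 63.

Final answer: 63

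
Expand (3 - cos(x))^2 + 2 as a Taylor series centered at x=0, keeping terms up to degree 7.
-13·x^6/360 + x^4/12 + 2·x^2 + 6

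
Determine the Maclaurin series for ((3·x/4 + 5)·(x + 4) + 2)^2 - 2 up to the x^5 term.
9·x^4/16 + 12·x^3 + 97·x^2 + 352·x + 482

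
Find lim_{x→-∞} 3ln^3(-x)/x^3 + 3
The quotient is an ∞/∞ indeterminate form as x → -∞.
Compare growth rates of the dominant terms (exponentials ≫ polynomials ≫ logarithms), or apply L'Hôpital's rule; the quotient → 0.
Adding the constant: 0 + 3 = 3. Limit = 3.

Final answer: 3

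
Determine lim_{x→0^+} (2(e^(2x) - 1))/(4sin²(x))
Both numerator and denominator → 0 as x → 0^+; this is a 0/0 indeterminate form.
Expand each to leading order near x = 0: numerator ~ 4·x, denominator ~ 4·x^2.
The limit of the ratio is ∞.

Final answer: ∞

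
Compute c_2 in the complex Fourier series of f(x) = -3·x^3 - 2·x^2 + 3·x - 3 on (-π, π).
Compute the real Fourier coefficients first: a_2 = -2, b_2 = -15/2 + 3·π^2.
Then c_2 = (a_2 − i·b_2)/2 = -1 - 3·i·π^2/2 + 15·i/4.

Final answer: -1 - 3·i·π^2/2 + 15·i/4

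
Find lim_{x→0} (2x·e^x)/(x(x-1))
Both numerator and denominator → 0 as x → 0; this is a 0/0 indeterminate form.
Expand each to leading order near x = 0: numerator ~ 2·x, denominator ~ -x.
The limit of the ratio is -2.

Final answer: -2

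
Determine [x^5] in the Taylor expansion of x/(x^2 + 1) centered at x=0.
Expand to order 5: x/(x^2 + 1) = x^5 - x^3 + x + O(x^6).
The coefficient of x^5 is 1.

Final answer: 1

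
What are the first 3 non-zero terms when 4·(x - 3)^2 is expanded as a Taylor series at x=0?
4·x^2 - 24·x + 36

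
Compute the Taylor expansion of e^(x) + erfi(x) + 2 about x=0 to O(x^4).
x^3·(1/6 + 2/(3·√(π))) + x^2/2 + x·(1 + 2/√(π)) + 3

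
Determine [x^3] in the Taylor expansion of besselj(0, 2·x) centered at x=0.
Expand to order 3: besselj(0, 2·x) = 1 - x^2 + O(x^4).
The coefficient of x^3 is 0.

Final answer: 0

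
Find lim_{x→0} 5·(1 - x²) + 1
Direct substitution at x = 0 gives 6.

Final answer: 6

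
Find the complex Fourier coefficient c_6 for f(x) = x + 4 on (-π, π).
Compute the real Fourier coefficients first: a_6 = 0, b_6 = -1/3.
Then c_6 = (a_6 − i·b_6)/2 = i/6.

Final answer: i/6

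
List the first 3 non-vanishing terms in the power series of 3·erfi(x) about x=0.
3·x^5/(5·√(π)) + 2·x^3/√(π) + 6·x/√(π)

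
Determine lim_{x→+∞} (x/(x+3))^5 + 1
As x → +∞: x/(x+3) = 1/(1 + 3/x) → 1, and the 5th power of a limit-1 base also → 1; with the additive constant, 1 + 1 = 2.
Limit = 2.

Final answer: 2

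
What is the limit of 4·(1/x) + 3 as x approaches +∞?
Evaluate the dominant behaviour as x → +∞; each term tends to a finite value or vanishes.
Limit = 3.

Final answer: 3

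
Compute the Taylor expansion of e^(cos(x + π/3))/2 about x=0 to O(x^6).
-5·√(3)·x^5·e^(1/2)/1536 - 55·x^4·e^(1/2)/768 + 7·√(3)·x^3·e^(1/2)/96 + x^2·e^(1/2)/16 - √(3)·x·e^(1/2)/4 + e^(1/2)/2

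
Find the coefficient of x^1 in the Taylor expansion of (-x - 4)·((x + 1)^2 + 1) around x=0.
Expand to order 1: (-x - 4)·((x + 1)^2 + 1) = -10·x - 8 + O(x^2).
The coefficient of x^1 is -10.

Final answer: -10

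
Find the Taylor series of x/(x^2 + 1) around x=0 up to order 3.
-x^3 + x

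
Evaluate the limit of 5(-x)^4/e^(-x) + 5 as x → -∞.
The quotient is an ∞/∞ indeterminate form as x → -∞.
Compare growth rates of the dominant terms (exponentials ≫ polynomials ≫ logarithms), or apply L'Hôpital's rule; the quotient → 0.
Adding the constant: 0 + 5 = 5. Limit = 5.

Final answer: 5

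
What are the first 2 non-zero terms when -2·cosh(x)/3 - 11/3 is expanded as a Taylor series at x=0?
-x^2/3 - 13/3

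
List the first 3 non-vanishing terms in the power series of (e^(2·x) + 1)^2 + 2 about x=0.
12·x^2 + 8·x + 6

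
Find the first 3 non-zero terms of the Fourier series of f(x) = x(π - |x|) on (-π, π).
8·sin(x)/π + 8·sin(3·x)/(27·π) + 8·sin(5·x)/(125·π)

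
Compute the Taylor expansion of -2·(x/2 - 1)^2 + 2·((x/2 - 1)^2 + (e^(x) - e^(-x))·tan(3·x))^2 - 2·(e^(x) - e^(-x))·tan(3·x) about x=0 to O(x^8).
-1357·x^7/5 + 6107·x^6/10 - 76·x^5 + 929·x^4/8 - 25·x^3 + 29·x^2/2 - 2·x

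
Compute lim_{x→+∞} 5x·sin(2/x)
As x → +∞: let u = 2/x → 0⁺; then 5·x·sin(2/x) = 5·2·sin(u)/u → 5·2·1 = 10.
Limit = 10.

Final answer: 10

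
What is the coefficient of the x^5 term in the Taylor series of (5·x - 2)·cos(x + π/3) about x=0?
Expand to order 5: (5·x - 2)·cos(x + π/3) = x^5·(√(3)/120 + 5/48) + x^4·(-1/24 + 5·√(3)/12) + x^3·(-5/4 - √(3)/6) + x^2·(1/2 - 5·√(3)/2) + x·(√(3) + 5/2) - 1 + O(x^6).
The coefficient of x^5 is √(3)/120 + 5/48.

Final answer: √(3)/120 + 5/48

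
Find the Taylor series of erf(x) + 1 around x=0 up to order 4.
-2·x^3/(3·√(π)) + 2·x/√(π) + 1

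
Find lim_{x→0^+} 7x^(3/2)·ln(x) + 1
The product is a 0·∞ indeterminate form at x → 0⁺.
Rewrite the product as 7·ln(x) / x^(-3/2) and apply L'Hôpital, or use the standard hierarchy x^(-3/2) ≫ |ln x| as x → 0⁺.
The indeterminate product → 0, so the limit = 1.

Final answer: 1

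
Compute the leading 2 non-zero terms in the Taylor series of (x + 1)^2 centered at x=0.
2·x + 1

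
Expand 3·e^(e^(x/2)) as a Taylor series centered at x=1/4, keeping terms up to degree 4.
3·e^(e^(1/8)) + 3·e^(1/8)·e^(e^(1/8))·(x - 1/4)/2 + (3·e^(1/8)·e^(e^(1/8))/8 + 3·e^(1/4)·e^(e^(1/8))/8)·(x - 1/4)^2 + (e^(1/8)·e^(e^(1/8))/16 + e^(3/8)·e^(e^(1/8))/16 + 3·e^(1/4)·e^(e^(1/8))/16)·(x - 1/4)^3 + (e^(1/8)·e^(e^(1/8))/128 + e^(1/2)·e^(e^(1/8))/128 + 3·e^(3/8)·e^(e^(1/8))/64 + 7·e^(1/4)·e^(e^(1/8))/128)·(x - 1/4)^4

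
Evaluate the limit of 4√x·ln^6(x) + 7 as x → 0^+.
The product is a 0·∞ indeterminate form at x → 0⁺.
Rewrite the product as 4·ln^6(x) / x^(-1/2) and apply L'Hôpital, or use the standard hierarchy x^(-1/2) ≫ |ln x|^6 as x → 0⁺.
The indeterminate product → 0, so the limit = 7.

Final answer: 7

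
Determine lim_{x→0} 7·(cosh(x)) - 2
Direct substitution at x = 0 gives 5.

Final answer: 5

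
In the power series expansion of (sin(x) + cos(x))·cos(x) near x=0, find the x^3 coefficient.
Expand to order 3: (sin(x) + cos(x))·cos(x) = -2·x^3/3 - x^2 + x + 1 + O(x^4).
The coefficient of x^3 is -2/3.

Final answer: -2/3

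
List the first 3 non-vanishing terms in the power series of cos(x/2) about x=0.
x^4/384 - x^2/8 + 1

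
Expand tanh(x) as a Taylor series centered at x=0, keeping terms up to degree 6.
2·x^5/15 - x^3/3 + x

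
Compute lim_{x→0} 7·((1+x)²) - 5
Direct substitution at x = 0 gives 2.

Final answer: 2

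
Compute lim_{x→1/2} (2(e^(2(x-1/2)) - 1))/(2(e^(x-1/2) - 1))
Both numerator and denominator → 0 as x → 1/2; this is a 0/0 indeterminate form.
Expand each to leading order near x = 1/2: numerator ~ 4·(x - 1/2), denominator ~ 2·(x - 1/2).
The limit of the ratio is 2.

Final answer: 2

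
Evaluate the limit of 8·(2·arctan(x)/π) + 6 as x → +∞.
Evaluate the dominant behaviour as x → +∞; each term tends to a finite value or vanishes.
Limit = 14.

Final answer: 14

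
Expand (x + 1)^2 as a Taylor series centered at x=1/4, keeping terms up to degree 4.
25/16 + 5·(x - 1/4)/2 + (x - 1/4)^2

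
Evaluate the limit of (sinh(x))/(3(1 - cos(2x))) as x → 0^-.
Both numerator and denominator → 0 as x → 0^-; this is a 0/0 indeterminate form.
Expand each to leading order near x = 0: numerator ~ x, denominator ~ 6·x^2.
The limit of the ratio is -∞.

Final answer: -∞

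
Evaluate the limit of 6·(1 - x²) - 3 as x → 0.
Direct substitution at x = 0 gives 3.

Final answer: 3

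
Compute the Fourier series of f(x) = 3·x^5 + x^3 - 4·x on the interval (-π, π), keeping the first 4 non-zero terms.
(-118·π^2 + 6·π^4 + 700)·sin(x) + (-3·π^4 - 17 + 14·π^2)·sin(2·x) + (-34·π^2/9 - 4/27 + 2·π^4)·sin(3·x) + (-3·π^4/2 + 95/64 + 11·π^2/8)·sin(4·x)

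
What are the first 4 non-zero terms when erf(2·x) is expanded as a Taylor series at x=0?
-128·x^7/(21·√(π)) + 32·x^5/(5·√(π)) - 16·x^3/(3·√(π)) + 4·x/√(π)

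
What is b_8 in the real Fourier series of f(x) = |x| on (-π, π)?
b_8 = (1/π) ∫_{-π}^{π} f(x)·sin(8x) dx.
Evaluate the integral (use parity and integration by parts as needed): b_8 = 0.

Final answer: 0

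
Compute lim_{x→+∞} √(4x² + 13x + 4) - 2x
As x → +∞: multiply by the conjugate to get (13x+4)/(√(4x²+13x+4)+2x); the denominator ~ 4x, so the limit is 13/4.
Limit = 13/4.

Final answer: 13/4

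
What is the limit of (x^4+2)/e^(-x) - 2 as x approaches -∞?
The quotient is an ∞/∞ indeterminate form as x → -∞.
Compare growth rates of the dominant terms (exponentials ≫ polynomials ≫ logarithms), or apply L'Hôpital's rule; the quotient → 0.
Adding the constant: 0 - 2 = -2. Limit = -2.

Final answer: -2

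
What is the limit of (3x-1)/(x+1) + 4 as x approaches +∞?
Evaluate the dominant behaviour as x → +∞; each term tends to a finite value or vanishes.
Limit = 7.

Final answer: 7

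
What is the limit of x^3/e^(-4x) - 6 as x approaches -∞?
The quotient is an ∞/∞ indeterminate form as x → -∞.
Compare growth rates of the dominant terms (exponentials ≫ polynomials ≫ logarithms), or apply L'Hôpital's rule; the quotient → 0.
Adding the constant: 0 - 6 = -6. Limit = -6.

Final answer: -6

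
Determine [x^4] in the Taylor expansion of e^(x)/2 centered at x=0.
Expand to order 4: e^(x)/2 = x^4/48 + x^3/12 + x^2/4 + x/2 + 1/2 + O(x^5).
The coefficient of x^4 is 1/48.

Final answer: 1/48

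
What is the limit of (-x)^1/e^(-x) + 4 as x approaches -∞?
The quotient is an ∞/∞ indeterminate form as x → -∞.
Compare growth rates of the dominant terms (exponentials ≫ polynomials ≫ logarithms), or apply L'Hôpital's rule; the quotient → 0.
Adding the constant: 0 + 4 = 4. Limit = 4.

Final answer: 4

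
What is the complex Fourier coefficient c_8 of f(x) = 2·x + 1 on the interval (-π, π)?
Compute the real Fourier coefficients first: a_8 = 0, b_8 = -1/2.
Then c_8 = (a_8 − i·b_8)/2 = i/4.

Final answer: i/4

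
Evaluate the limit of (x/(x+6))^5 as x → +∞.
As x → +∞: x/(x+6) = 1/(1 + 6/x) → 1, and the 5th power of a limit-1 base also → 1.
Limit = 1.

Final answer: 1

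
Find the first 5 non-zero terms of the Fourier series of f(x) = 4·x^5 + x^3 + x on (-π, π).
(-158·π^2 + 8·π^4 + 950)·sin(x) + (-4·π^4 - 59/2 + 19·π^2)·sin(2·x) + (-142·π^2/27 + 338/81 + 8·π^4/3)·sin(3·x) + (-2·π^4 - 5/4 + 2·π^2)·sin(4·x) + (-22·π^2/25 + 382/625 + 8·π^4/5)·sin(5·x)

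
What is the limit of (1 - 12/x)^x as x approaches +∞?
As x → +∞: this is the defining limit (1 - 12/x)^x → e^(-12).
Limit = e^(-12).

Final answer: e^(-12)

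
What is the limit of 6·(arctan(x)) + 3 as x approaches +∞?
Evaluate the dominant behaviour as x → +∞; each term tends to a finite value or vanishes.
Limit = 3 + 3·π.

Final answer: 3 + 3·π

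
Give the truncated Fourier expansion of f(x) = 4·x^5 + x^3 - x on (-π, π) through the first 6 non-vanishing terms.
(-158·π^2 + 8·π^4 + 946)·sin(x) + (-4·π^4 - 55/2 + 19·π^2)·sin(2·x) + (-142·π^2/27 + 230/81 + 8·π^4/3)·sin(3·x) + (-2·π^4 - 1/4 + 2·π^2)·sin(4·x) + (-22·π^2/25 - 118/625 + 8·π^4/5)·sin(5·x) + (-4·π^4/3 + 43/162 + 11·π^2/27)·sin(6·x)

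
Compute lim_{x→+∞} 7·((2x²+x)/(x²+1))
Evaluate the dominant behaviour as x → +∞; each term tends to a finite value or vanishes.
Limit = 14.

Final answer: 14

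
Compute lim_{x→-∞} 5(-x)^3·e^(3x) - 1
The product is a 0·∞ indeterminate form at x → -∞.
Rewrite the product as 5(-x)^3 / e^(-3x) (an ∞/∞ form) and apply L'Hôpital, or use the standard hierarchy e^(3|x|) ≫ |(-x)^3| as x → -∞.
The indeterminate product → 0, so the limit = -1.

Final answer: -1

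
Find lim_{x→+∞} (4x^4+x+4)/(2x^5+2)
This is an ∞/∞ indeterminate form as x → +∞.
Divide numerator and denominator by x^5 and let the lower-order terms vanish; the numerator's degree 4 is below the denominator's degree 5, so the quotient → 0.
Limit = 0.

Final answer: 0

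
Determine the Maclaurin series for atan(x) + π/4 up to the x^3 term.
-x^3/3 + x + π/4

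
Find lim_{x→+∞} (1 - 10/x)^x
As x → +∞: this is the defining limit (1 - 10/x)^x → e^(-10).
Limit = e^(-10).

Final answer: e^(-10)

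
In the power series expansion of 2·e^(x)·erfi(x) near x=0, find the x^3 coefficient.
Expand to order 3: 2·e^(x)·erfi(x) = 10·x^3/(3·√(π)) + 4·x^2/√(π) + 4·x/√(π) + O(x^4).
The coefficient of x^3 is 10/(3·√(π)).

Final answer: 10/(3·√(π))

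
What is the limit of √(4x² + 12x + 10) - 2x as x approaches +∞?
As x → +∞: multiply by the conjugate to get (12x+10)/(√(4x²+12x+10)+2x); the denominator ~ 4x, so the limit is 12/4 = 3.
Limit = 3.

Final answer: 3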